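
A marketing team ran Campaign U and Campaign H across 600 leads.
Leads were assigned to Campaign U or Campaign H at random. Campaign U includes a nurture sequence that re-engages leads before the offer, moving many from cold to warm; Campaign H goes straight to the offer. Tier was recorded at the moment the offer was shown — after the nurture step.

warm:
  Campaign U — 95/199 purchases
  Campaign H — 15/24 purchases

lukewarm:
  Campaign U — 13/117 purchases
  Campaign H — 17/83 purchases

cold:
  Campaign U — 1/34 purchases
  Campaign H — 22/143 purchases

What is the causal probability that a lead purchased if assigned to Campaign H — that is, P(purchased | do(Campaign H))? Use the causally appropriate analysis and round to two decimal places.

0.22

Engagement tier lies on the pathway campaign → engagement tier → outcome, so adjusting for it blocks the indirect effect. For the total causal effect of campaign, use the unadjusted pooled rates.
So P(outcome | do(Campaign H)) is just the pooled rate for Campaign H: 54/250 = 0.216.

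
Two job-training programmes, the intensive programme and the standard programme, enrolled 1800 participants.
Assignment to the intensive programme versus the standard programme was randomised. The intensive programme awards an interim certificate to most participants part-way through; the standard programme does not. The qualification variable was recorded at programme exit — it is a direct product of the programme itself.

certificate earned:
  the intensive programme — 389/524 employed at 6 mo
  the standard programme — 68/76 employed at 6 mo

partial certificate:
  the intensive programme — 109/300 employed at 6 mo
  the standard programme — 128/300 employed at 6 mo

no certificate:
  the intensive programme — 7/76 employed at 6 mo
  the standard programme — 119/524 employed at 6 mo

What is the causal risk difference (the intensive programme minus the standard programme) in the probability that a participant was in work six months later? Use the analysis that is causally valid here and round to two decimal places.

The stratified and pooled comparisons disagree (the standard programme wins within each qualification attained during the programme; the intensive programme wins overall), so the answer turns on the causal role of qualification attained during the programme.
Stratifying would compare programmes among participants the programmes themselves sorted into qualification attained during the programme groups — a form of selection on an intermediate. The unconditioned pooled rates give the total causal effect.
The causal difference is the pooled difference: 0.561 − 0.350 = +0.211.

+0.21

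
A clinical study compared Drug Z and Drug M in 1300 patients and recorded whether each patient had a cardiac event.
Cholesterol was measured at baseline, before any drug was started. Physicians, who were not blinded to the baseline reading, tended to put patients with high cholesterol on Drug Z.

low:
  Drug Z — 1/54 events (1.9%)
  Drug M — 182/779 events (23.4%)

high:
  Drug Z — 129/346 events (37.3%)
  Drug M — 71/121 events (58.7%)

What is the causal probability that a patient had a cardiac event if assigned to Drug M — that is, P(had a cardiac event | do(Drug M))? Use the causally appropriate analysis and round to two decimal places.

0.36

Within every cholesterol level Drug Z has the lower rate, yet pooled Drug M does — Simpson's reversal.
Cholesterol is set before the drug has any effect — it is not caused by the drug — and it independently drives the outcome. That makes it a confounder, so the causal comparison is within cholesterol levels.
Standardising Drug M to the population cholesterol mix: 0.641·182/779 + 0.359·71/121 = 0.360.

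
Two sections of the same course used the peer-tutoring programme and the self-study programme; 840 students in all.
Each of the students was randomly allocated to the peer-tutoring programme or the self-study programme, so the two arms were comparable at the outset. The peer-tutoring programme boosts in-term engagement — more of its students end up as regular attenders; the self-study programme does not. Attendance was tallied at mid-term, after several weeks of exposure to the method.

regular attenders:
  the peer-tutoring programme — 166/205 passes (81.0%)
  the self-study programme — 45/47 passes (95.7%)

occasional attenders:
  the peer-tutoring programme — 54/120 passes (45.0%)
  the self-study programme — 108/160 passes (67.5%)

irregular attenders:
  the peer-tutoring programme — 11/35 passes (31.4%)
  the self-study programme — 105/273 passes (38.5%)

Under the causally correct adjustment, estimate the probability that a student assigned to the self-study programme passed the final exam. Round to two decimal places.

The stratified and pooled comparisons disagree (the self-study programme wins within each mid-term attendance; the peer-tutoring programme wins overall), so the answer turns on the causal role of mid-term attendance.
Mid-term attendance is recorded after the teaching method and is itself shifted by it — it sits on the causal path from teaching method to outcome. Conditioning on a mediator would strip out part of the effect we want; the pooled comparison gives the total causal effect.
So P(outcome | do(the self-study programme)) is just the pooled rate for the self-study programme: 258/480 = 0.537.

0.54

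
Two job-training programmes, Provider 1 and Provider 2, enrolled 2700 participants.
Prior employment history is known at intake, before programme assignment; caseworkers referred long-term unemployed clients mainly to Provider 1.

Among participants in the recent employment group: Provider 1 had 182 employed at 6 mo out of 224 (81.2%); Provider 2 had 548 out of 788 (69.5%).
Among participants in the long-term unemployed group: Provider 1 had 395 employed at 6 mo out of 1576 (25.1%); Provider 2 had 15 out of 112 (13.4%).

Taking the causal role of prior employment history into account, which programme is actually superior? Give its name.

Provider 1 is higher inside every prior employment history stratum but Provider 2 is higher in aggregate. Whether to stratify depends on how prior employment history relates to the programme.
Prior employment history is set before the programme has any effect — it is not caused by the programme — and it independently drives the outcome. That makes it a confounder, so the causal comparison is within prior employment history levels.
Within each level — recent employment: 81.2% vs 69.5%; long-term unemployed: 25.1% vs 13.4% — Provider 1 is higher every time.

Provider 1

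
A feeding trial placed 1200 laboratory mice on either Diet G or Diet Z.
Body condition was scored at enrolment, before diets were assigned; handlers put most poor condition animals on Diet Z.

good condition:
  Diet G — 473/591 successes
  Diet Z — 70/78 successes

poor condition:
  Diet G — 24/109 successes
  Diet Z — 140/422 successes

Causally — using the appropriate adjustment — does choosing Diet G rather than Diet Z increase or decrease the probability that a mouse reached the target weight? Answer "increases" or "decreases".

The starting body condition-specific comparison favours Diet Z throughout, but the pooled figures favour Diet G. The question is whether to condition on starting body condition.
Starting body condition satisfies the back-door criterion: it is not a descendant of the diet, and it blocks the spurious path from diet to outcome. Adjusting for it (i.e., using the within-starting body condition rates) gives the causal effect.
Within each level — good condition: 80.0% vs 89.7%; poor condition: 22.0% vs 33.2% — Diet Z is higher every time.

decreases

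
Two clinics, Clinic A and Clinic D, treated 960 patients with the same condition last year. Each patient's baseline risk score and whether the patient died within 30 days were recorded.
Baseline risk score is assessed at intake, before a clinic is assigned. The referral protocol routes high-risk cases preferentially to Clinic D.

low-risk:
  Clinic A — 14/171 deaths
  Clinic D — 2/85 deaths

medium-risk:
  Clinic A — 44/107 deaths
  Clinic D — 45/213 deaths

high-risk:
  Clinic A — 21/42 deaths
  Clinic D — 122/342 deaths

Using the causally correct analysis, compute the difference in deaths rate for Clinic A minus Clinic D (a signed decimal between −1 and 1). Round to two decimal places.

The stratified and pooled comparisons disagree (Clinic D wins within each baseline risk score; Clinic A wins overall), so the answer turns on the causal role of baseline risk score.
Here baseline risk score is a common cause — it drives both which clinic a case falls under and the outcome. The crude comparison mixes populations; the stratum-specific rates are the causally relevant ones.
Adjusting over the population distribution of baseline risk score: 0.267·(0.082−0.024) + 0.333·(0.411−0.211) + 0.400·(0.500−0.357) = +0.140.

+0.14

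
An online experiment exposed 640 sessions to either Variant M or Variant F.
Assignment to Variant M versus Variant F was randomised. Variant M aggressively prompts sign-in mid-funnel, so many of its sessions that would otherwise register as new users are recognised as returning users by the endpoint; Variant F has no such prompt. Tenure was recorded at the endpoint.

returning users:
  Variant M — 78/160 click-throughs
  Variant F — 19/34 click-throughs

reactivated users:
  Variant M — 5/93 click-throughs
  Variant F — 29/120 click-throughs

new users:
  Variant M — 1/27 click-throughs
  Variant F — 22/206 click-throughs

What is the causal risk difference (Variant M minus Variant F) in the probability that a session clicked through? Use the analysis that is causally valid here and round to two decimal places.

User tenure lies on the pathway variant → user tenure → outcome, so adjusting for it blocks the indirect effect. For the total causal effect of variant, use the unadjusted pooled rates.
The causal difference is the pooled difference: 0.300 − 0.194 = +0.106.

+0.11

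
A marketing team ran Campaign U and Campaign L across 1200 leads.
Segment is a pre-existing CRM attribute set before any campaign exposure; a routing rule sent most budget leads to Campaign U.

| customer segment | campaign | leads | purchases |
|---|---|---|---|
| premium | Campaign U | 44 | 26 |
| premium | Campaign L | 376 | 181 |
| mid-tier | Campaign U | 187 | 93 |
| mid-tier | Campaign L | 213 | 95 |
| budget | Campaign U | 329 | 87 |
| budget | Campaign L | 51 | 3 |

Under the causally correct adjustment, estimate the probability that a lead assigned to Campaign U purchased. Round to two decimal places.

The imbalance in customer segment arose from how leads were allocated, not from anything the campaign did; and customer segment independently affects the outcome. The pooled gap is confounded — condition on customer segment.
Standardising Campaign U to the population customer segment mix: 0.350·26/44 + 0.333·93/187 + 0.317·87/329 = 0.456.

0.46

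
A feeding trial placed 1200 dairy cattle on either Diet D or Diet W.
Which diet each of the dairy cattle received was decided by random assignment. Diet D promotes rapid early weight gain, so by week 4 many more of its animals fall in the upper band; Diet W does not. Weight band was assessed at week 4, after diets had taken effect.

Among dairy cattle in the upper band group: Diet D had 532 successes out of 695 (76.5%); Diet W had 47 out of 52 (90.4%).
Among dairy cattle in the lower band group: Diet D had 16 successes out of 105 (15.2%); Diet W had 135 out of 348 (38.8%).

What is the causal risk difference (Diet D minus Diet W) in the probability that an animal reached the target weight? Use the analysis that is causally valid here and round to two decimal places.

Stratifying would compare diets among dairy cattle the diets themselves sorted into week-4 weight band groups — a form of selection on an intermediate. The unconditioned pooled rates give the total causal effect.
The causal difference is the pooled difference: 0.685 − 0.455 = +0.230.

+0.23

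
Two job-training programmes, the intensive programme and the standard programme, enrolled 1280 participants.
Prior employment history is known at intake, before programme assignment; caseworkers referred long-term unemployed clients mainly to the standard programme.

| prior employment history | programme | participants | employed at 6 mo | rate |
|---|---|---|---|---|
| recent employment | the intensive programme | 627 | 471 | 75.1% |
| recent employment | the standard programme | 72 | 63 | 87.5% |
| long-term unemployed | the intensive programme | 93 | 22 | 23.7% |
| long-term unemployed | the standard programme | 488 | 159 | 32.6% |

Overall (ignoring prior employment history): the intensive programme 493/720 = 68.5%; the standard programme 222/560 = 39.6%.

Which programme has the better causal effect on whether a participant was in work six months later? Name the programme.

Here prior employment history is a common cause — it drives both which programme a case falls under and the outcome. The crude comparison mixes populations; the stratum-specific rates are the causally relevant ones.
Within each level — recent employment: 75.1% vs 87.5%; long-term unemployed: 23.7% vs 32.6% — the standard programme is higher every time.

the standard programme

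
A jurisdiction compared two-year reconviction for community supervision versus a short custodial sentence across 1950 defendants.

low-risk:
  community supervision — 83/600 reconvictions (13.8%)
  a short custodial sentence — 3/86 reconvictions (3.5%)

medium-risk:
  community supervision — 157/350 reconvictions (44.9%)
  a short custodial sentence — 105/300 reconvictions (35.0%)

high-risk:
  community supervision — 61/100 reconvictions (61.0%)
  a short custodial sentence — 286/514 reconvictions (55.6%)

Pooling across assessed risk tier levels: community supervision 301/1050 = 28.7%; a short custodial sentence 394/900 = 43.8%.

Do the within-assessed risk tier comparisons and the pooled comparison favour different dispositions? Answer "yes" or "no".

yes

Within each assessed risk tier level (low-risk 13.8% vs 3.5%; medium-risk 44.9% vs 35.0%; high-risk 61.0% vs 55.6%), a short custodial sentence has the lower rate every time. Pooled: 28.7% vs 43.8% — community supervision has the lower rate overall. The two comparisons disagree.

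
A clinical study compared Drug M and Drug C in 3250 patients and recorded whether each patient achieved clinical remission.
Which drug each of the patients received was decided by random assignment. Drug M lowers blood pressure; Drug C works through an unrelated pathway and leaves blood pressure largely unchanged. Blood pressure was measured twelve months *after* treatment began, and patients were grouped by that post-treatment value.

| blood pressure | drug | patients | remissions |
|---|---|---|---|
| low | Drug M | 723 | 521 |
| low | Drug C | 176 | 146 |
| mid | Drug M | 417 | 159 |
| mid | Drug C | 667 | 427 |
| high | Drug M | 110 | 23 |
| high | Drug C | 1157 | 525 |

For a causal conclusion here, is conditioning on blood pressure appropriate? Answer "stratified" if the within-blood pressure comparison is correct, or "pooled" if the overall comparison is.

pooled

Blood pressure lies on the pathway drug → blood pressure → outcome, so adjusting for it blocks the indirect effect. For the total causal effect of drug, use the unadjusted pooled rates.
Pooled: Drug M 56.2% vs Drug C 54.9%; Drug M is higher overall.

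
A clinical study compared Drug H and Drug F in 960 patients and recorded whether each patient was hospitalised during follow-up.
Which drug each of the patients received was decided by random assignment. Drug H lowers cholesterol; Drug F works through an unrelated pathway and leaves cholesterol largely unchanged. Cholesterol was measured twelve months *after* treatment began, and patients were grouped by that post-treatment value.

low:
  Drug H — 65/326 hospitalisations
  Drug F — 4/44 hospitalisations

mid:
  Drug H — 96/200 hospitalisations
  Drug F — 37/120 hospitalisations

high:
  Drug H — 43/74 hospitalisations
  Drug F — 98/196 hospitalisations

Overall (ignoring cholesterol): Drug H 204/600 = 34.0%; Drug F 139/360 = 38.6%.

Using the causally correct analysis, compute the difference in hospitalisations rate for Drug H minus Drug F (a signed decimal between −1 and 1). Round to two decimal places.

-0.05

Cholesterol here is a post-treatment variable shaped by the drug; conditioning on it would introduce bias rather than remove it. The overall comparison is the causal one.
The causal difference is the pooled difference: 0.340 − 0.386 = -0.046.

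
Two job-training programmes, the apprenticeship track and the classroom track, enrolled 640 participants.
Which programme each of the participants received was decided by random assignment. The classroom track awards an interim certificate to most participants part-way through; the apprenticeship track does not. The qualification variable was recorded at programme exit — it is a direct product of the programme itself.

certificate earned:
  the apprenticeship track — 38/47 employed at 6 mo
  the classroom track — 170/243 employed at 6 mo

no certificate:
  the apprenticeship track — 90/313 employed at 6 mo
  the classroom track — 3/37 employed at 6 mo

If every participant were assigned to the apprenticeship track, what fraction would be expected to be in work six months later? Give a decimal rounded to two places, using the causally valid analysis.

0.36

Stratifying would compare programmes among participants the programmes themselves sorted into qualification attained during the programme groups — a form of selection on an intermediate. The unconditioned pooled rates give the total causal effect.
So P(outcome | do(the apprenticeship track)) is just the pooled rate for the apprenticeship track: 128/360 = 0.356.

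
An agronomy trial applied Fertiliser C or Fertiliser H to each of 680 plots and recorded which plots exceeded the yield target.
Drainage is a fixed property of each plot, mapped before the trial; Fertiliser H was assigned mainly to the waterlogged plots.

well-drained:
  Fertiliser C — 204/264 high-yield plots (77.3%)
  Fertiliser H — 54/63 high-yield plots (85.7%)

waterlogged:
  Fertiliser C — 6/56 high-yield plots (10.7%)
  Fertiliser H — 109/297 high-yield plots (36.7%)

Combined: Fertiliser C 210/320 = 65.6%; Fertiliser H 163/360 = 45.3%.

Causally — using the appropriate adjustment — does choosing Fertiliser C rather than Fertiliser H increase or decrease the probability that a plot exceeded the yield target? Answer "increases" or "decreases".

decreases

Since field drainage is a pre-existing factor (not a product of the fertiliser) and it affects the outcome on its own, it is a confounder. The stratified rates, not the pooled rate, identify the causal effect.
Within each level — well-drained: 77.3% vs 85.7%; waterlogged: 10.7% vs 36.7% — Fertiliser H is higher every time.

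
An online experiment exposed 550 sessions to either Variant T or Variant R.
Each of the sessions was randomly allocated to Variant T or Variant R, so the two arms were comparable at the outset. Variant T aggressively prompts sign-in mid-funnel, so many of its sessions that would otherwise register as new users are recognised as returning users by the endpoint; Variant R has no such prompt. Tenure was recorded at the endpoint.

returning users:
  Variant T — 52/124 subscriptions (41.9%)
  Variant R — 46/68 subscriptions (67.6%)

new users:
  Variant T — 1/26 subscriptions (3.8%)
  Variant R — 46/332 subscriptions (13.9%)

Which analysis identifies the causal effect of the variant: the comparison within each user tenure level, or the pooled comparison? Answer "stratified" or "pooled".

pooled

User tenure is recorded after the variant and is itself shifted by it — it sits on the causal path from variant to outcome. Conditioning on a mediator would strip out part of the effect we want; the pooled comparison gives the total causal effect.
Pooled: Variant T 35.3% vs Variant R 23.0%; Variant T is higher overall.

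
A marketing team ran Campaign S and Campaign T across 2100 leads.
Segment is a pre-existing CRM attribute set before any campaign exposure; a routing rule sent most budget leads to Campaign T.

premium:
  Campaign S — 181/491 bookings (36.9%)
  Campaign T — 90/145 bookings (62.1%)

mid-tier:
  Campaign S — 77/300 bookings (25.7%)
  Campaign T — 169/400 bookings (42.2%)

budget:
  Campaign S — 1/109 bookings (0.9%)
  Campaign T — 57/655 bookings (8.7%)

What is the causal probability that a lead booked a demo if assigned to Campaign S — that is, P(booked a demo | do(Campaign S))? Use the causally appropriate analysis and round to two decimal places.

0.20

Since customer segment is a pre-existing factor (not a product of the campaign) and it affects the outcome on its own, it is a confounder. The stratified rates, not the pooled rate, identify the causal effect.
Standardising Campaign S to the population customer segment mix: 0.303·181/491 + 0.333·77/300 + 0.364·1/109 = 0.201.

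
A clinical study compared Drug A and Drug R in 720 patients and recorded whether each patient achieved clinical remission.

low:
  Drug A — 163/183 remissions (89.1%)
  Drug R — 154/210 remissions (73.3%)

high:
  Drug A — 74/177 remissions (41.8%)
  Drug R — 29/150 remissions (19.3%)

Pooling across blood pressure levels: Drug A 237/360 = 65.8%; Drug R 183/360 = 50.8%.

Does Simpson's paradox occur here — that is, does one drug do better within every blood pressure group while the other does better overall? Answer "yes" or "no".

no

Within each blood pressure level (low 89.1% vs 73.3%; high 41.8% vs 19.3%), Drug A has the higher rate every time. Pooled: 65.8% vs 50.8% — Drug A has the higher rate overall. They agree.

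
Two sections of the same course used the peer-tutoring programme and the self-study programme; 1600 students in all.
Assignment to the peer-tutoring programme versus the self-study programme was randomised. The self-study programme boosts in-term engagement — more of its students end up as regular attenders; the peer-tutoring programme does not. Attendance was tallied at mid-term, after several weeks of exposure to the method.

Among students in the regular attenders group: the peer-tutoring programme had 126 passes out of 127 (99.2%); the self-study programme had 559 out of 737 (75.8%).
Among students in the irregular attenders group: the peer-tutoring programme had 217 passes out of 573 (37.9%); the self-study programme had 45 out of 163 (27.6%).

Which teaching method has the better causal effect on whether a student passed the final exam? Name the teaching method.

The distribution of mid-term attendance is itself part of what the teaching method does — it is an intermediate outcome. Holding it fixed would remove that part of the effect; the total effect is the pooled difference.
Pooled: the peer-tutoring programme 49.0% vs the self-study programme 67.1%; the self-study programme is higher overall.

the self-study programme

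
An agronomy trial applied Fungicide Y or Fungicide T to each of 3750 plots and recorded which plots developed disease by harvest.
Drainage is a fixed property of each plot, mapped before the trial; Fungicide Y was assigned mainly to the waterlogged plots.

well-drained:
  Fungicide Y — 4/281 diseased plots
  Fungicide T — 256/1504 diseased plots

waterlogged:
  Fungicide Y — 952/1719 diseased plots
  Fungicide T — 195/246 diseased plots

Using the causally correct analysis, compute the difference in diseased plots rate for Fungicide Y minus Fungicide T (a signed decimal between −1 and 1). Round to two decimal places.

The stratified and pooled comparisons disagree (Fungicide Y wins within each field drainage; Fungicide T wins overall), so the answer turns on the causal role of field drainage.
The imbalance in field drainage arose from how plots were allocated, not from anything the fungicide did; and field drainage independently affects the outcome. The pooled gap is confounded — condition on field drainage.
Adjusting over the population distribution of field drainage: 0.476·(0.014−0.170) + 0.524·(0.554−0.793) = -0.199.

-0.20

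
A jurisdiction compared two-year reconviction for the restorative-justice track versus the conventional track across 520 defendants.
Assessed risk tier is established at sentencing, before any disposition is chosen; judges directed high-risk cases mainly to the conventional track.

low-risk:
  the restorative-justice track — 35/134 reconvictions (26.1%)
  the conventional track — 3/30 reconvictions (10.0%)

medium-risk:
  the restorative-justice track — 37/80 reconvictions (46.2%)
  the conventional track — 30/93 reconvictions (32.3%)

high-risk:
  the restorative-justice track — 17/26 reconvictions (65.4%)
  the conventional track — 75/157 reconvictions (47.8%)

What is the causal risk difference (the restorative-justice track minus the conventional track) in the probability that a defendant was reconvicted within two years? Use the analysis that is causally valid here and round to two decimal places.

+0.16

Assessed risk tier is set before the disposition has any effect — it is not caused by the disposition — and it independently drives the outcome. That makes it a confounder, so the causal comparison is within assessed risk tier levels.
Adjusting over the population distribution of assessed risk tier: 0.315·(0.261−0.100) + 0.333·(0.463−0.323) + 0.352·(0.654−0.478) = +0.159.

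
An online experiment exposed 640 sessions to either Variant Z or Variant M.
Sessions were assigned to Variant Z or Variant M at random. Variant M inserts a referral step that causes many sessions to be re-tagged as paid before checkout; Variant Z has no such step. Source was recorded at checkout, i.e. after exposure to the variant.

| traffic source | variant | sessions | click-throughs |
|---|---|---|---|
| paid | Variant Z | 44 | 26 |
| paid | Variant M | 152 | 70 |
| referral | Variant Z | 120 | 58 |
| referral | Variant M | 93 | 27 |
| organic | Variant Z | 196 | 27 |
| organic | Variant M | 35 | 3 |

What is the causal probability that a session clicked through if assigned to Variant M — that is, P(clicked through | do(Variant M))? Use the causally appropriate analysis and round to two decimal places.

Because the variant influences traffic source, traffic source is a post-treatment mediator, not a confounder. Stratifying on it would bias the estimate; the causal effect is the crude pooled difference.
So P(outcome | do(Variant M)) is just the pooled rate for Variant M: 100/280 = 0.357.

0.36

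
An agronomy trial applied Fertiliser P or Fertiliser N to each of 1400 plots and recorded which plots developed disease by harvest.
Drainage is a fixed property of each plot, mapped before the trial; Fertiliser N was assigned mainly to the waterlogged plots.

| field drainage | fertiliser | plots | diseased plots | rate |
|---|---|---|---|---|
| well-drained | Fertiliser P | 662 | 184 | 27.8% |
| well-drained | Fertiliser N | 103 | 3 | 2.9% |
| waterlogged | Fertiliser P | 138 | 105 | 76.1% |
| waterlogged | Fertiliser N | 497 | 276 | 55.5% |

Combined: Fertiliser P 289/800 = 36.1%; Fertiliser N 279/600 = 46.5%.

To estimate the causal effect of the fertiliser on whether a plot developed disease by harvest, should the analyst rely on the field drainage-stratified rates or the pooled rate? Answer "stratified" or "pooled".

stratified

Field drainage satisfies the back-door criterion: it is not a descendant of the fertiliser, and it blocks the spurious path from fertiliser to outcome. Adjusting for it (i.e., using the within-field drainage rates) gives the causal effect.
Within each level — well-drained: 27.8% vs 2.9%; waterlogged: 76.1% vs 55.5% — Fertiliser N is lower every time.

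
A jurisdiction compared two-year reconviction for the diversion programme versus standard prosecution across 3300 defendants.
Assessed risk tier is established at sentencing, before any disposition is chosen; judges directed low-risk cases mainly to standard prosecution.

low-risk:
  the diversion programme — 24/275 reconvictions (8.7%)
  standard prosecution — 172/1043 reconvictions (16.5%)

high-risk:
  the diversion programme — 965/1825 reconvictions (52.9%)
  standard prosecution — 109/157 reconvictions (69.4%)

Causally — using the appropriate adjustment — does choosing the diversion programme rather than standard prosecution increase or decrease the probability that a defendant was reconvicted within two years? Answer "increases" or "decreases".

decreases

Here assessed risk tier is a common cause — it drives both which disposition a case falls under and the outcome. The crude comparison mixes populations; the stratum-specific rates are the causally relevant ones.
Within each level — low-risk: 8.7% vs 16.5%; high-risk: 52.9% vs 69.4% — the diversion programme is lower every time.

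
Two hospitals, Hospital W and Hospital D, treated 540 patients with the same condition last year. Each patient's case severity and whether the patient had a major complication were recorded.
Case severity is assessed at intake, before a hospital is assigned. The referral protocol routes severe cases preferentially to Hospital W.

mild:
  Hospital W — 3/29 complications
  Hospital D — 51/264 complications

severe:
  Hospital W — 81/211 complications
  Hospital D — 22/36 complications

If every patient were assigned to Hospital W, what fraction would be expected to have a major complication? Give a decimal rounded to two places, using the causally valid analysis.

0.23

Hospital W is lower inside every case severity stratum but Hospital D is lower in aggregate. Whether to stratify depends on how case severity relates to the hospital.
The imbalance in case severity arose from how patients were allocated, not from anything the hospital did; and case severity independently affects the outcome. The pooled gap is confounded — condition on case severity.
Standardising Hospital W to the population case severity mix: 0.543·3/29 + 0.457·81/211 = 0.232.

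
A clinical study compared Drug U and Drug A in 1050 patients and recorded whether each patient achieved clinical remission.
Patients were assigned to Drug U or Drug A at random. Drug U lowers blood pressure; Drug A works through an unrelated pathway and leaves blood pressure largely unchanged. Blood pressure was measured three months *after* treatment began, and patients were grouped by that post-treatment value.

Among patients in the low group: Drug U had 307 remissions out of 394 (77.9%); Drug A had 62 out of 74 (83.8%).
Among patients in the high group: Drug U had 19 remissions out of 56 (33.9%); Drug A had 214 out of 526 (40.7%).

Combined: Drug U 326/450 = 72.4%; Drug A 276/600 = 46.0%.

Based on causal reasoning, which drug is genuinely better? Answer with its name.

Drug U

Blood pressure here is a post-treatment variable shaped by the drug; conditioning on it would introduce bias rather than remove it. The overall comparison is the causal one.
Pooled: Drug U 72.4% vs Drug A 46.0%; Drug U is higher overall.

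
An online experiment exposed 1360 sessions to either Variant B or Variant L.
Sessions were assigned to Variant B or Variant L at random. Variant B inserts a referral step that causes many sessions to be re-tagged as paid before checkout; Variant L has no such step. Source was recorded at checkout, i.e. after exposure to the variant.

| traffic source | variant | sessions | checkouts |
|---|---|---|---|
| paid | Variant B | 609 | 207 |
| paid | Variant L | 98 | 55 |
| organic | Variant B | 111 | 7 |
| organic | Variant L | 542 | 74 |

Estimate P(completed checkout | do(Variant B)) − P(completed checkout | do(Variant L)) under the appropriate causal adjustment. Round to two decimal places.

+0.10

Variant L is higher inside every traffic source stratum but Variant B is higher in aggregate. Whether to stratify depends on how traffic source relates to the variant.
Stratifying would compare variants among sessions the variants themselves sorted into traffic source groups — a form of selection on an intermediate. The unconditioned pooled rates give the total causal effect.
The causal difference is the pooled difference: 0.297 − 0.202 = +0.096.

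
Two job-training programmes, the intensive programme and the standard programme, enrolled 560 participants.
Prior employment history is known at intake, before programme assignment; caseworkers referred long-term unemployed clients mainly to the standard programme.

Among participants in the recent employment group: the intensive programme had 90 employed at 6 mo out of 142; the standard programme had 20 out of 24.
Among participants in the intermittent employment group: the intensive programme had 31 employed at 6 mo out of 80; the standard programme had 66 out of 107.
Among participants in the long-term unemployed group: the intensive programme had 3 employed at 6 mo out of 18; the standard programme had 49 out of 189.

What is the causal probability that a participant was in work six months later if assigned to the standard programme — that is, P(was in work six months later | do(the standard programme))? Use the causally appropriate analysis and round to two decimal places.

0.55

Prior employment history satisfies the back-door criterion: it is not a descendant of the programme, and it blocks the spurious path from programme to outcome. Adjusting for it (i.e., using the within-prior employment history rates) gives the causal effect.
Standardising the standard programme to the population prior employment history mix: 0.296·20/24 + 0.334·66/107 + 0.370·49/189 = 0.549.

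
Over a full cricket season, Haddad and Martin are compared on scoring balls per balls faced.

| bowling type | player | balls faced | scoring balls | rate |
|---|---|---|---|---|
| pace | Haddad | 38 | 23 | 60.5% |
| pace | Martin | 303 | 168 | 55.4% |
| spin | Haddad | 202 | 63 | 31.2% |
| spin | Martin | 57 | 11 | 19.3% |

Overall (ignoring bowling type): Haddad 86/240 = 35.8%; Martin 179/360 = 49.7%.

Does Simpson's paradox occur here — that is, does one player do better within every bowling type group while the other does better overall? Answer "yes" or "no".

Within each bowling type level (pace 60.5% vs 55.4%; spin 31.2% vs 19.3%), Haddad has the higher rate every time. Pooled: 35.8% vs 49.7% — Martin has the higher rate overall. The two comparisons disagree.

yes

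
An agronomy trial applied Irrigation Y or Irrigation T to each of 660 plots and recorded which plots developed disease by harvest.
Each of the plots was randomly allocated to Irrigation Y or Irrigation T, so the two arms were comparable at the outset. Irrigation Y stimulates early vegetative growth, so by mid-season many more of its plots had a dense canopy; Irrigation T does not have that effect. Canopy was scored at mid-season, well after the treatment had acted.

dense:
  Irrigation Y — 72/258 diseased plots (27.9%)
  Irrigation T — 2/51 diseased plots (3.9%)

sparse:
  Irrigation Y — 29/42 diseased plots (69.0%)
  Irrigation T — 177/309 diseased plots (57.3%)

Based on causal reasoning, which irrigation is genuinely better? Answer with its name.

Irrigation Y

Within every mid-season canopy level Irrigation T has the lower rate, yet pooled Irrigation Y does — Simpson's reversal.
Because the irrigation influences mid-season canopy, mid-season canopy is a post-treatment mediator, not a confounder. Stratifying on it would bias the estimate; the causal effect is the crude pooled difference.
Pooled: Irrigation Y 33.7% vs Irrigation T 49.7%; Irrigation Y is lower overall.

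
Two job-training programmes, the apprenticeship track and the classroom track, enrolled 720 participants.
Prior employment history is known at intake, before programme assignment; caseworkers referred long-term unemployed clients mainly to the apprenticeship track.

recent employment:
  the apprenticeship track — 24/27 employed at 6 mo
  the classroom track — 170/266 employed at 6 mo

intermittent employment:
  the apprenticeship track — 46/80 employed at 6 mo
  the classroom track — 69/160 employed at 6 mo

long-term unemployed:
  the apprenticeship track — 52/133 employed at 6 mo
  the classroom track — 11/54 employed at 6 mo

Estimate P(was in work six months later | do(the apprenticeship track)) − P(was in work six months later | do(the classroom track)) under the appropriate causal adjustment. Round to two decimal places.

Here prior employment history is a common cause — it drives both which programme a case falls under and the outcome. The crude comparison mixes populations; the stratum-specific rates are the causally relevant ones.
Adjusting over the population distribution of prior employment history: 0.407·(0.889−0.639) + 0.333·(0.575−0.431) + 0.260·(0.391−0.204) = +0.198.

+0.20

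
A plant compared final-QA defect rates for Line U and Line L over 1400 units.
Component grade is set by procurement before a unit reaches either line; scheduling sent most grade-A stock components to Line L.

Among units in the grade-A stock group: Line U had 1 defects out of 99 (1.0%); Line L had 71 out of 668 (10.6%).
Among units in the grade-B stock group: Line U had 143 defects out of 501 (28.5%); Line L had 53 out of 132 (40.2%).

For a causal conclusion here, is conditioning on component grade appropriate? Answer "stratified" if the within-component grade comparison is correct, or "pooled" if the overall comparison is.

Here component grade is a common cause — it drives both which line a case falls under and the outcome. The crude comparison mixes populations; the stratum-specific rates are the causally relevant ones.
Within each level — grade-A stock: 1.0% vs 10.6%; grade-B stock: 28.5% vs 40.2% — Line U is lower every time.

stratified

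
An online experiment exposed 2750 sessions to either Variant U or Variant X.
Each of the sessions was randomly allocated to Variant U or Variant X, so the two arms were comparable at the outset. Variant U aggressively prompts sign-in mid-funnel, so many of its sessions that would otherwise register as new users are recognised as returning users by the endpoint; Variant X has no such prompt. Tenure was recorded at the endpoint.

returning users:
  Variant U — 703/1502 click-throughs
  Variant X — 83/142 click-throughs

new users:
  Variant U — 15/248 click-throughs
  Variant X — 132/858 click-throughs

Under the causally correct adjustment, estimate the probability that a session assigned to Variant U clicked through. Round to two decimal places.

0.41

The stratified and pooled comparisons disagree (Variant X wins within each user tenure; Variant U wins overall), so the answer turns on the causal role of user tenure.
User tenure is recorded after the variant and is itself shifted by it — it sits on the causal path from variant to outcome. Conditioning on a mediator would strip out part of the effect we want; the pooled comparison gives the total causal effect.
So P(outcome | do(Variant U)) is just the pooled rate for Variant U: 718/1750 = 0.410.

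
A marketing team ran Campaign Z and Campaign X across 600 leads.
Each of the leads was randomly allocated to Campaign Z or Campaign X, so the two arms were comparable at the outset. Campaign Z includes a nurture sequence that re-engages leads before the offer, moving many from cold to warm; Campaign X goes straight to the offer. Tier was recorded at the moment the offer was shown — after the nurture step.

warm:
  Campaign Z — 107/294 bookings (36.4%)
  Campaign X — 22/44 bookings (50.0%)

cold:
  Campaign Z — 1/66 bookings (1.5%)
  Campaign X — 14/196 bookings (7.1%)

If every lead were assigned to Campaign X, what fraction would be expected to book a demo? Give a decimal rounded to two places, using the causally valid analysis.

Campaign X is higher inside every engagement tier stratum but Campaign Z is higher in aggregate. Whether to stratify depends on how engagement tier relates to the campaign.
Stratifying would compare campaigns among leads the campaigns themselves sorted into engagement tier groups — a form of selection on an intermediate. The unconditioned pooled rates give the total causal effect.
So P(outcome | do(Campaign X)) is just the pooled rate for Campaign X: 36/240 = 0.150.

0.15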